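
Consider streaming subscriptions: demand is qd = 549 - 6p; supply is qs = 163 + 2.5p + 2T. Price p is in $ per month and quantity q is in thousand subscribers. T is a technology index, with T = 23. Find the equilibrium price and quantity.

p* = 40, q* = 309

With T = 23, supply is qs = 209 + 2.5p.
Equating demand and supply, 549 - 6p = 209 + 2.5p gives 8.5p = 340, so p* = 40.
Substitute back: q* = 549 - 6(40) = 309.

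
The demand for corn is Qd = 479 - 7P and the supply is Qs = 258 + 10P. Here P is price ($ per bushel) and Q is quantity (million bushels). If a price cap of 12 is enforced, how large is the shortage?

Shortage = 17

With P fixed at 12, quantity demanded is 395 and quantity supplied is 378.
Shortage = Qd - Qs = 395 - 378 = 17.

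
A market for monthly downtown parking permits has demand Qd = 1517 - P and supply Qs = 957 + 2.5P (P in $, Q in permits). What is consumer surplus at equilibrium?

The market clears where 1517 - P = 957 + 2.5P. Rearranging, 3.5P = 560, hence P* = 160.
Plugging P* into demand: Q* = 1517 - 160 = 1357.
Demand choke price (Qd = 0): P = 1517. Consumer surplus = ½ × (1517 - 160) × 1357 = 920724.5.

Consumer surplus = 920724.5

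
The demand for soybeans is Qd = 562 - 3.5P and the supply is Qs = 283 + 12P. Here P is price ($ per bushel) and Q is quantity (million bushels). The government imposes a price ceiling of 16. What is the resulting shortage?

Shortage = 31

Evaluating both curves at the ceiling price 16 gives Qd = 506, Qs = 475.
Shortage = Qd - Qs = 506 - 475 = 31.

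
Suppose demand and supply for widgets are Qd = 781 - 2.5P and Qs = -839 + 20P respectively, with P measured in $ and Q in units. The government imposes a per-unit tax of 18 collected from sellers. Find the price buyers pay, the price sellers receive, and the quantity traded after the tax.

Sellers keep P_s = P_b - 18 per unit, so supply in terms of the buyer price is Qs = -1199 + 20P_b.
Set Qd = Qs: 781 - 2.5P_b = -1199 + 20P_b, so 1980 = 22.5P_b and P_b = 88.
Then P_s = 88 - 18 = 70 and Q = 781 - 2.5(88) = 561.

P_b = 88, P_s = 70, Q = 561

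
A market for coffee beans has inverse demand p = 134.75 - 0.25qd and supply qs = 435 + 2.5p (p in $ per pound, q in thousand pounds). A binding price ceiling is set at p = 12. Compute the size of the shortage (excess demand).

In direct form, qd = 539 - 4p.
Evaluating both curves at the ceiling price 12 gives qd = 491, qs = 465.
Shortage = qd - qs = 491 - 465 = 26.

Shortage = 26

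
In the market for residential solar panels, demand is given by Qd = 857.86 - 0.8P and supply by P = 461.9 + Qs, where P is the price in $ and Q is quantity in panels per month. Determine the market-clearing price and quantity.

P* = 733.2, Q* = 271.3

Rewriting in direct form: Qs = -461.9 + P.
Equating demand and supply, 857.86 - 0.8P = -461.9 + P gives 1.8P = 1319.76, so P* = 733.2.
Then Q* = 857.86 - 0.8(733.2) = 271.3.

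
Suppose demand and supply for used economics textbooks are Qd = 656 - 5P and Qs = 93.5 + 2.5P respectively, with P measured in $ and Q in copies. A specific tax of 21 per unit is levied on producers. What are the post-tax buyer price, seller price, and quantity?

P_b = 82, P_s = 61, Q = 246

With a tax of 21 on producers, they supply based on the net price P_s = P_b - 21, so Qs = 41 + 2.5P_b.
Set Qd = Qs: 656 - 5P_b = 41 + 2.5P_b, so 615 = 7.5P_b and P_b = 82.
Then P_s = 82 - 21 = 61 and Q = 656 - 5(82) = 246.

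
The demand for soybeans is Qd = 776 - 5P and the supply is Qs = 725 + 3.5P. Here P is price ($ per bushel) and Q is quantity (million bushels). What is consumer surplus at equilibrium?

Consumer surplus = 55651.6

Set Qd = Qs: 776 - 5P = 725 + 3.5P, so 51 = 8.5P and P* = 6.
From the demand curve, Q* = 776 - 5(6) = 746.
Demand choke price (Qd = 0): P = 776/5 = 155.2. Consumer surplus = ½ × (155.2 - 6) × 746 = 55651.6.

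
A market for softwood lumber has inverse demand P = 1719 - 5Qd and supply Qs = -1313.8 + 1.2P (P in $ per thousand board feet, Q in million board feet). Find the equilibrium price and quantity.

P* = 1184, Q* = 107

Inverting to quantity form: Qd = 343.8 - 0.2P.
The market clears where 343.8 - 0.2P = -1313.8 + 1.2P. Rearranging, 1.4P = 1657.6, hence P* = 1184.
From the demand curve, Q* = 343.8 - 0.2(1184) = 107.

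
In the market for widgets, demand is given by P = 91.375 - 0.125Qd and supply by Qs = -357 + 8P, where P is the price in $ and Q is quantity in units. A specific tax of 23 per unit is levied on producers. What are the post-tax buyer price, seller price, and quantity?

P_b = 79.5, P_s = 56.5, Q = 95

Rewriting in direct form: Qd = 731 - 8P.
With a tax of 23 on producers, they supply based on the net price P_s = P_b - 23, so Qs = -541 + 8P_b.
Set Qd = Qs: 731 - 8P_b = -541 + 8P_b, so 1272 = 16P_b and P_b = 79.5.
So P_s = 56.5 and the quantity traded is Q = 731 - 8(79.5) = 95.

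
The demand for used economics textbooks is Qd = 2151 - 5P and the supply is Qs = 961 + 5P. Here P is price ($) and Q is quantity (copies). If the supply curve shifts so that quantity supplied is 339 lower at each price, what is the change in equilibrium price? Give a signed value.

Set Qd = Qs: 2151 - 5P = 961 + 5P, so 1190 = 10P and P* = 119.
From the demand curve, Q* = 2151 - 5(119) = 1556.
After the shift, supply is Qs = 622 + 5P.
Re-solving, 10P = 1529 gives P = 152.9 and Q = 1386.5.
ΔP = 152.9 - 119 = 33.9.

ΔP = 33.9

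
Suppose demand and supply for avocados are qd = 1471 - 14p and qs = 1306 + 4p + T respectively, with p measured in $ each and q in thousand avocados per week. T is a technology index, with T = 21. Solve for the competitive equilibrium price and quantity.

With T = 21, supply is qs = 1327 + 4p.
At equilibrium qd = qs, so 1471 - 14p = 1327 + 4p; collecting terms, 144 = 18p and p* = 8.
Then q* = 1471 - 14(8) = 1359.

p* = 8, q* = 1359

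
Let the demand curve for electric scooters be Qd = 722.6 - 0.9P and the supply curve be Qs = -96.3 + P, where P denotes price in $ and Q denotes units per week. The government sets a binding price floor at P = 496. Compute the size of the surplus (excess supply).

At P = 496: Qd = 276.2 and Qs = 399.7.
Surplus = Qs - Qd = 399.7 - 276.2 = 123.5.

Surplus = 123.5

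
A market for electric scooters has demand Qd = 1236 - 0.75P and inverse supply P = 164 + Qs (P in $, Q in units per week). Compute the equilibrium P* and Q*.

P* = 800, Q* = 636

Rewriting in direct form: Qs = -164 + P.
The market clears where 1236 - 0.75P = -164 + P. Rearranging, 1.75P = 1400, hence P* = 800.
Then Q* = 1236 - 0.75(800) = 636.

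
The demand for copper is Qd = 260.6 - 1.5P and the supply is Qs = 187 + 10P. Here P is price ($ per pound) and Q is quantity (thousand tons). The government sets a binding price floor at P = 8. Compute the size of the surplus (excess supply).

Surplus = 18.4

Evaluating both curves at the floor price 8 gives Qd = 248.6, Qs = 267.
Surplus = Qs - Qd = 267 - 248.6 = 18.4.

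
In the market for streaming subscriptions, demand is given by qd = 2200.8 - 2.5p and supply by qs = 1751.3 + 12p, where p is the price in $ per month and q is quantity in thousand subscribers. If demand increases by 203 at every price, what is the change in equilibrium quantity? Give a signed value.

Δq = 168

The market clears where 2200.8 - 2.5p = 1751.3 + 12p. Rearranging, 14.5p = 449.5, hence p* = 31.
From the demand curve, q* = 2200.8 - 2.5(31) = 2123.3.
After the shift, demand is qd = 2403.8 - 2.5p.
Re-solving, 14.5p = 652.5 gives p = 45 and q = 2291.3.
Δq = 2291.3 - 2123.3 = 168.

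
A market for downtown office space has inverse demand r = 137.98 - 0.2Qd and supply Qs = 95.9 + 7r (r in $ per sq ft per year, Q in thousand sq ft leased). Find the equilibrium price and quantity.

r* = 49.5, Q* = 442.4

In direct form, Qd = 689.9 - 5r.
Equating demand and supply, 689.9 - 5r = 95.9 + 7r gives 12r = 594, so r* = 49.5.
Plugging r* into demand: Q* = 689.9 - 5(49.5) = 442.4.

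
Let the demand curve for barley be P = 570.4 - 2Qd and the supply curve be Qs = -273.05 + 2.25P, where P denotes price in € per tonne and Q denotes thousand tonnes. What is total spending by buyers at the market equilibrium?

Inverting to quantity form: Qd = 285.2 - 0.5P.
At equilibrium Qd = Qs, so 285.2 - 0.5P = -273.05 + 2.25P; collecting terms, 558.25 = 2.75P and P* = 203.
From the demand curve, Q* = 285.2 - 0.5(203) = 183.7.
Total spending by buyers = P* × Q* = 203 × 183.7 = 37291.1.

Total spending by buyers = 37291.1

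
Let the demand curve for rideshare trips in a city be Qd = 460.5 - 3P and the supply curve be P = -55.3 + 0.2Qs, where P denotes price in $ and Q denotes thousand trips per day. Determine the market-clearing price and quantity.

P* = 23, Q* = 391.5

Rewriting in direct form: Qs = 276.5 + 5P.
The market clears where 460.5 - 3P = 276.5 + 5P. Rearranging, 8P = 184, hence P* = 23.
Substitute back: Q* = 460.5 - 3(23) = 391.5.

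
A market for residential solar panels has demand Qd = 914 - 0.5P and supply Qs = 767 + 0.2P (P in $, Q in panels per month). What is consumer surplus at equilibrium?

Consumer surplus = 654481

Equating demand and supply, 914 - 0.5P = 767 + 0.2P gives 0.7P = 147, so P* = 210.
From the demand curve, Q* = 914 - 0.5(210) = 809.
Demand choke price (Qd = 0): P = 914/0.5 = 1828. Consumer surplus = ½ × (1828 - 210) × 809 = 654481.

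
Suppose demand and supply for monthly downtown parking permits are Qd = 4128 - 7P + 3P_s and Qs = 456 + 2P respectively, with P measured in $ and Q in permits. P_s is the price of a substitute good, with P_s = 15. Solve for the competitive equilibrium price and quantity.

P* = 413, Q* = 1282

With P_s = 15, demand is Qd = 4173 - 7P.
At equilibrium Qd = Qs, so 4173 - 7P = 456 + 2P; collecting terms, 3717 = 9P and P* = 413.
Then Q* = 4173 - 7(413) = 1282.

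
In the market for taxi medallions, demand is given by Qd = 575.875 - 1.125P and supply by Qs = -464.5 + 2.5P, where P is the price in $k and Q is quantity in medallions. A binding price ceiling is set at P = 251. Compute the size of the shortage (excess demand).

At P = 251: Qd = 293.5 and Qs = 163.
Shortage = Qd - Qs = 293.5 - 163 = 130.5.

Shortage = 130.5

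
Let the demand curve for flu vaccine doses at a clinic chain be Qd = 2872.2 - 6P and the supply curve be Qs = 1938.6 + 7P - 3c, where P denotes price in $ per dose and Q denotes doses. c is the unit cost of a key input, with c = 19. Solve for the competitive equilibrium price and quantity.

P* = 76.2, Q* = 2415

With c = 19, supply is Qs = 1881.6 + 7P.
Equating demand and supply, 2872.2 - 6P = 1881.6 + 7P gives 13P = 990.6, so P* = 76.2.
From the demand curve, Q* = 2872.2 - 6(76.2) = 2415.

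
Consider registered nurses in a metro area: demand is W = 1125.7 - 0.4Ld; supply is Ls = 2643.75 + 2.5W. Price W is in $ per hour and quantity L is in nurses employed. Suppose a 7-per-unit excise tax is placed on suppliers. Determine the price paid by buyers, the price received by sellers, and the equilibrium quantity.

W_b = 37.6, W_s = 30.6, L = 2720.25

Rewriting in direct form: Ld = 2814.25 - 2.5W.
Suppliers keep W_s = W_b - 7 per unit, so supply in terms of the buyer price is Ls = 2626.25 + 2.5W_b.
Equate demand and the shifted supply: 2814.25 - 2.5W_b = 2626.25 + 2.5W_b, giving 5W_b = 188, so W_b = 37.6.
So W_s = 30.6 and the quantity traded is L = 2814.25 - 2.5(37.6) = 2720.25.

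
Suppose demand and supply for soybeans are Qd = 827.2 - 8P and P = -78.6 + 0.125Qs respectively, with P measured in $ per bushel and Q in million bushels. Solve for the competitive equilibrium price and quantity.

P* = 12.4, Q* = 728

Solving each curve for Q: Qs = 628.8 + 8P.
Set Qd = Qs: 827.2 - 8P = 628.8 + 8P, so 198.4 = 16P and P* = 12.4.
Then Q* = 827.2 - 8(12.4) = 728.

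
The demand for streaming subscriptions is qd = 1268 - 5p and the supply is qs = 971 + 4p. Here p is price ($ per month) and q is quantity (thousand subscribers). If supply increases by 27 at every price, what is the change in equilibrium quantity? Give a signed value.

At equilibrium qd = qs, so 1268 - 5p = 971 + 4p; collecting terms, 297 = 9p and p* = 33.
From the demand curve, q* = 1268 - 5(33) = 1103.
After the shift, supply is qs = 998 + 4p.
New equilibrium: 270 = 9p, so p = 30 and q = 1118.
Δq = 1118 - 1103 = 15.

Δq = 15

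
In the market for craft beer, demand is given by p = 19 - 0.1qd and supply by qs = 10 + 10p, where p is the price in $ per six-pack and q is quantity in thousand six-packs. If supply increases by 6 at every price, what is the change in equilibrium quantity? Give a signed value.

Δq = 3

Rewriting in direct form: qd = 190 - 10p.
At equilibrium qd = qs, so 190 - 10p = 10 + 10p; collecting terms, 180 = 20p and p* = 9.
From the demand curve, q* = 190 - 10(9) = 100.
After the shift, supply is qs = 16 + 10p.
Re-solving, 20p = 174 gives p = 8.7 and q = 103.
Δq = 103 - 100 = 3.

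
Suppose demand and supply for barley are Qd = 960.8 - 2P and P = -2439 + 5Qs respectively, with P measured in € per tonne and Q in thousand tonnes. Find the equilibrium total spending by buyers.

Solving each curve for Q: Qs = 487.8 + 0.2P.
The market clears where 960.8 - 2P = 487.8 + 0.2P. Rearranging, 2.2P = 473, hence P* = 215.
Then Q* = 960.8 - 2(215) = 530.8.
Total spending by buyers = P* × Q* = 215 × 530.8 = 114122.

Total spending by buyers = 114122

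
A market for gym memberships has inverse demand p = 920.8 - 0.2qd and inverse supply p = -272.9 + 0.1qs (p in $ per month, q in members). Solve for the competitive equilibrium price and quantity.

p* = 125, q* = 3979

In direct form, qd = 4604 - 5p and qs = 2729 + 10p.
At equilibrium qd = qs, so 4604 - 5p = 2729 + 10p; collecting terms, 1875 = 15p and p* = 125.
Then q* = 4604 - 5(125) = 3979.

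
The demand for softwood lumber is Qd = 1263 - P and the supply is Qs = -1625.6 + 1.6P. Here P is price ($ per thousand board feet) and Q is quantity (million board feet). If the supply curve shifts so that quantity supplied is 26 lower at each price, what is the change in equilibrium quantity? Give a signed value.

ΔQ = -10

Equating demand and supply, 1263 - P = -1625.6 + 1.6P gives 2.6P = 2888.6, so P* = 1111.
Substitute back: Q* = 1263 - 1111 = 152.
After the shift, supply is Qs = -1651.6 + 1.6P.
New equilibrium: 2914.6 = 2.6P, so P = 1121 and Q = 142.
ΔQ = 142 - 152 = -10.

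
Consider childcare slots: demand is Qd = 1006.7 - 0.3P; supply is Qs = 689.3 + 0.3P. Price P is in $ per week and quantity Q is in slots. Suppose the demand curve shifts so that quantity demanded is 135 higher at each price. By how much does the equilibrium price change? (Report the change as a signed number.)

ΔP = 225

Set Qd = Qs: 1006.7 - 0.3P = 689.3 + 0.3P, so 317.4 = 0.6P and P* = 529.
Substitute back: Q* = 1006.7 - 0.3(529) = 848.
After the shift, demand is Qd = 1141.7 - 0.3P.
New equilibrium: 452.4 = 0.6P, so P = 754 and Q = 915.5.
ΔP = 754 - 529 = 225.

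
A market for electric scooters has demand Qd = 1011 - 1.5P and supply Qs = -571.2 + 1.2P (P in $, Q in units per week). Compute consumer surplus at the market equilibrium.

Set Qd = Qs: 1011 - 1.5P = -571.2 + 1.2P, so 1582.2 = 2.7P and P* = 586.
From the demand curve, Q* = 1011 - 1.5(586) = 132.
Demand choke price (Qd = 0): P = 1011/1.5 = 674. Consumer surplus = ½ × (674 - 586) × 132 = 5808.

Consumer surplus = 5808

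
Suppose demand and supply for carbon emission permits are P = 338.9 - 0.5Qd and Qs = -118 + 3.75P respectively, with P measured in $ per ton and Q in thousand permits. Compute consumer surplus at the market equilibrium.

Solving each curve for Q: Qd = 677.8 - 2P.
The market clears where 677.8 - 2P = -118 + 3.75P. Rearranging, 5.75P = 795.8, hence P* = 138.4.
From the demand curve, Q* = 677.8 - 2(138.4) = 401.
Demand choke price (Qd = 0): P = 677.8/2 = 338.9. Consumer surplus = ½ × (338.9 - 138.4) × 401 = 40200.25.

Consumer surplus = 40200.25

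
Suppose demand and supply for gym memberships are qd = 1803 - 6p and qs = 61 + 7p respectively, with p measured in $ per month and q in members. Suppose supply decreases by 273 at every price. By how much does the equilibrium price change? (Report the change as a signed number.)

At equilibrium qd = qs, so 1803 - 6p = 61 + 7p; collecting terms, 1742 = 13p and p* = 134.
Substitute back: q* = 1803 - 6(134) = 999.
After the shift, supply is qs = -212 + 7p.
New equilibrium: 2015 = 13p, so p = 155 and q = 873.
Δp = 155 - 134 = 21.

Δp = 21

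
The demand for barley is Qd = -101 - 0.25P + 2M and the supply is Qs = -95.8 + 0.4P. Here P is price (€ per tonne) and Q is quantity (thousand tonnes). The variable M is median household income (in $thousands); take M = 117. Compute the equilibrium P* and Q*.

P* = 352, Q* = 45

With M = 117, demand is Qd = 133 - 0.25P.
Equating demand and supply, 133 - 0.25P = -95.8 + 0.4P gives 0.65P = 228.8, so P* = 352.
Substitute back: Q* = 133 - 0.25(352) = 45.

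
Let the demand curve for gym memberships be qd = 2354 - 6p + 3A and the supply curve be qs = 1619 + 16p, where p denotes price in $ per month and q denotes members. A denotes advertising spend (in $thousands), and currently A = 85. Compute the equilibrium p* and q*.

p* = 45, q* = 2339

With A = 85, demand is qd = 2609 - 6p.
The market clears where 2609 - 6p = 1619 + 16p. Rearranging, 22p = 990, hence p* = 45.
Plugging p* into demand: q* = 2609 - 6(45) = 2339.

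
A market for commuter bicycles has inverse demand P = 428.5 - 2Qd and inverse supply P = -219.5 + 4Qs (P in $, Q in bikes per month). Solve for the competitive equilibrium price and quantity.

In direct form, Qd = 214.25 - 0.5P and Qs = 54.875 + 0.25P.
Set Qd = Qs: 214.25 - 0.5P = 54.875 + 0.25P, so 159.375 = 0.75P and P* = 212.5.
Then Q* = 214.25 - 0.5(212.5) = 108.

P* = 212.5, Q* = 108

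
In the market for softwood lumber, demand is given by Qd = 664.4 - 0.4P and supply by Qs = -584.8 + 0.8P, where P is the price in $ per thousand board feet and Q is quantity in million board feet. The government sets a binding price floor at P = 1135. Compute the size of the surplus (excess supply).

With P fixed at 1135, quantity demanded is 210.4 and quantity supplied is 323.2.
Surplus = Qs - Qd = 323.2 - 210.4 = 112.8.

Surplus = 112.8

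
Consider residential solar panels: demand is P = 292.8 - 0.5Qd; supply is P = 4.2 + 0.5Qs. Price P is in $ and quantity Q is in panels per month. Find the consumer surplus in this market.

Consumer surplus = 20822.49

In direct form, Qd = 585.6 - 2P and Qs = -8.4 + 2P.
At equilibrium Qd = Qs, so 585.6 - 2P = -8.4 + 2P; collecting terms, 594 = 4P and P* = 148.5.
From the demand curve, Q* = 585.6 - 2(148.5) = 288.6.
Demand choke price (Qd = 0): P = 585.6/2 = 292.8. Consumer surplus = ½ × (292.8 - 148.5) × 288.6 = 20822.49.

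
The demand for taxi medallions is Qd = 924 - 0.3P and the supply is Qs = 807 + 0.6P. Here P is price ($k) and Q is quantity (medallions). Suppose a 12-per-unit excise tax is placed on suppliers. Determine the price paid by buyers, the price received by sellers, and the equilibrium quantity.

P_b = 138, P_s = 126, Q = 882.6

With a tax of 12 on suppliers, they supply based on the net price P_s = P_b - 12, so Qs = 799.8 + 0.6P_b.
Market clearing requires 924 - 0.3P_b = 799.8 + 0.6P_b; hence 124.2 = 0.9P_b and P_b = 138.
So P_s = 126 and the quantity traded is Q = 924 - 0.3(138) = 882.6.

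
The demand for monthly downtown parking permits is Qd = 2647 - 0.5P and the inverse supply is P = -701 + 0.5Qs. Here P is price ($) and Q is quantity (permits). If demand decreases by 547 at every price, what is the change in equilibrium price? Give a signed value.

In direct form, Qs = 1402 + 2P.
At equilibrium Qd = Qs, so 2647 - 0.5P = 1402 + 2P; collecting terms, 1245 = 2.5P and P* = 498.
From the demand curve, Q* = 2647 - 0.5(498) = 2398.
After the shift, demand is Qd = 2100 - 0.5P.
Re-solving, 2.5P = 698 gives P = 279.2 and Q = 1960.4.
ΔP = 279.2 - 498 = -218.8.

ΔP = -218.8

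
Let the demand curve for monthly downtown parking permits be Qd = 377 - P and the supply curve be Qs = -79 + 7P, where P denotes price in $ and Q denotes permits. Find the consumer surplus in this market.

Consumer surplus = 51200

The market clears where 377 - P = -79 + 7P. Rearranging, 8P = 456, hence P* = 57.
From the demand curve, Q* = 377 - 57 = 320.
Demand choke price (Qd = 0): P = 377. Consumer surplus = ½ × (377 - 57) × 320 = 51200.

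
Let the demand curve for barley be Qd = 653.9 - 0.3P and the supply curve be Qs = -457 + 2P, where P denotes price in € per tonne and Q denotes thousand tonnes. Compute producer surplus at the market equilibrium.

Set Qd = Qs: 653.9 - 0.3P = -457 + 2P, so 1110.9 = 2.3P and P* = 483.
Substitute back: Q* = 653.9 - 0.3(483) = 509.
Supply choke price (Qs = 0): P = 228.5. Producer surplus = ½ × (483 - 228.5) × 509 = 64770.25.

Producer surplus = 64770.25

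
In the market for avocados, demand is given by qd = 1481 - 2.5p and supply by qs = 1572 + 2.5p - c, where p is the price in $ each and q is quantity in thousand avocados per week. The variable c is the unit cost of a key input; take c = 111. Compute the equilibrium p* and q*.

p* = 4, q* = 1471

With c = 111, supply is qs = 1461 + 2.5p.
At equilibrium qd = qs, so 1481 - 2.5p = 1461 + 2.5p; collecting terms, 20 = 5p and p* = 4.
Substitute back: q* = 1481 - 2.5(4) = 1471.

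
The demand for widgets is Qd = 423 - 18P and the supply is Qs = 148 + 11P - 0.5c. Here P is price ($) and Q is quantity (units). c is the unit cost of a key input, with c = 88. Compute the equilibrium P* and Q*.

P* = 11, Q* = 225

With c = 88, supply is Qs = 104 + 11P.
The market clears where 423 - 18P = 104 + 11P. Rearranging, 29P = 319, hence P* = 11.
Plugging P* into demand: Q* = 423 - 18(11) = 225.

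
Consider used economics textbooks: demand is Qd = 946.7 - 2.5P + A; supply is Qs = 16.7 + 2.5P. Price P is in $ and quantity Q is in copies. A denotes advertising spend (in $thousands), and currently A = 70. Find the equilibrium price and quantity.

With A = 70, demand is Qd = 1016.7 - 2.5P.
The market clears where 1016.7 - 2.5P = 16.7 + 2.5P. Rearranging, 5P = 1000, hence P* = 200.
Substitute back: Q* = 1016.7 - 2.5(200) = 516.7.

P* = 200, Q* = 516.7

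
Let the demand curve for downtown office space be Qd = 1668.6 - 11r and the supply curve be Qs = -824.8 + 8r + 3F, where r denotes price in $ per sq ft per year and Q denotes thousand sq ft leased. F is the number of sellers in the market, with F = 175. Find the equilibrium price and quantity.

With F = 175, supply is Qs = -299.8 + 8r.
Equating demand and supply, 1668.6 - 11r = -299.8 + 8r gives 19r = 1968.4, so r* = 103.6.
Substitute back: Q* = 1668.6 - 11(103.6) = 529.

r* = 103.6, Q* = 529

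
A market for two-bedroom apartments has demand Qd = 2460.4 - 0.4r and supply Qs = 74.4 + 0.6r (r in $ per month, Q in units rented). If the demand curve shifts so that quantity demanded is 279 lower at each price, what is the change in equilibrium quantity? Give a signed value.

ΔQ = -167.4

The market clears where 2460.4 - 0.4r = 74.4 + 0.6r. Rearranging, r = 2386, hence r* = 2386.
Then Q* = 2460.4 - 0.4(2386) = 1506.
After the shift, demand is Qd = 2181.4 - 0.4r.
The new intersection has 2107 = r, i.e. r = 2107, Q = 1338.6.
ΔQ = 1338.6 - 1506 = -167.4.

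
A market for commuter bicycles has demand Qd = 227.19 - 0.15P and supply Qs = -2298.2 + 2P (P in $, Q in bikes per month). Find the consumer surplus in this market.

Set Qd = Qs: 227.19 - 0.15P = -2298.2 + 2P, so 2525.39 = 2.15P and P* = 1174.6.
Plugging P* into demand: Q* = 227.19 - 0.15(1174.6) = 51.
Demand choke price (Qd = 0): P = 227.19/0.15 = 1514.6. Consumer surplus = ½ × (1514.6 - 1174.6) × 51 = 8670.

Consumer surplus = 8670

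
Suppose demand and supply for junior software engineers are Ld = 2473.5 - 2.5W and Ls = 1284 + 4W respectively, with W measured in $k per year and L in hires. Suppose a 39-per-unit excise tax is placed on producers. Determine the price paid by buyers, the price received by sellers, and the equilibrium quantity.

With a tax of 39 on producers, they supply based on the net price W_s = W_b - 39, so Ls = 1128 + 4W_b.
Set Ld = Ls: 2473.5 - 2.5W_b = 1128 + 4W_b, so 1345.5 = 6.5W_b and W_b = 207.
So W_s = 168 and the quantity traded is L = 2473.5 - 2.5(207) = 1956.

W_b = 207, W_s = 168, L = 1956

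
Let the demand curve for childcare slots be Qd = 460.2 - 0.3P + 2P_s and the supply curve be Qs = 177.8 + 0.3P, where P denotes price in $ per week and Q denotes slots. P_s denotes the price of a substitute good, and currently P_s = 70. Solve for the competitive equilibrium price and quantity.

With P_s = 70, demand is Qd = 600.2 - 0.3P.
At equilibrium Qd = Qs, so 600.2 - 0.3P = 177.8 + 0.3P; collecting terms, 422.4 = 0.6P and P* = 704.
Then Q* = 600.2 - 0.3(704) = 389.

P* = 704, Q* = 389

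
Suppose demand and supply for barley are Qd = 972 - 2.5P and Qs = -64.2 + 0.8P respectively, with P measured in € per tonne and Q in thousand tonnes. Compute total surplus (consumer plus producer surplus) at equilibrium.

Equating demand and supply, 972 - 2.5P = -64.2 + 0.8P gives 3.3P = 1036.2, so P* = 314.
From the demand curve, Q* = 972 - 2.5(314) = 187.
Demand choke price = 388.8; supply choke price = 80.25. CS = ½(388.8 - 314)(187) = 6993.8; PS = ½(314 - 80.25)(187) = 21855.625. Total surplus = 28849.425.

Total surplus = 28849.425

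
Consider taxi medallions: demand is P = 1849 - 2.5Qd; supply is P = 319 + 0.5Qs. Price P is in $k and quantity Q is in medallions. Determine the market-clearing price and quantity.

Inverting to quantity form: Qd = 739.6 - 0.4P and Qs = -638 + 2P.
Set Qd = Qs: 739.6 - 0.4P = -638 + 2P, so 1377.6 = 2.4P and P* = 574.
From the demand curve, Q* = 739.6 - 0.4(574) = 510.

P* = 574, Q* = 510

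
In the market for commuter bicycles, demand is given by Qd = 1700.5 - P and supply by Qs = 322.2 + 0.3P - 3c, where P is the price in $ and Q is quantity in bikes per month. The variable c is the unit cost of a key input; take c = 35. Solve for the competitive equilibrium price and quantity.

With c = 35, supply is Qs = 217.2 + 0.3P.
Set Qd = Qs: 1700.5 - P = 217.2 + 0.3P, so 1483.3 = 1.3P and P* = 1141.
Then Q* = 1700.5 - 1141 = 559.5.

P* = 1141, Q* = 559.5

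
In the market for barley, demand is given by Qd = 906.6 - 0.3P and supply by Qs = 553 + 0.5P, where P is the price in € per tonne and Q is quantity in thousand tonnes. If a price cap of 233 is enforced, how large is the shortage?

At P = 233: Qd = 836.7 and Qs = 669.5.
Shortage = Qd - Qs = 836.7 - 669.5 = 167.2.

Shortage = 167.2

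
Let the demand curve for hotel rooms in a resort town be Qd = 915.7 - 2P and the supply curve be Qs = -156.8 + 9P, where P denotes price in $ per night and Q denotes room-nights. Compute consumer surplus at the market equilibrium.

Consumer surplus = 129852.1225

Set Qd = Qs: 915.7 - 2P = -156.8 + 9P, so 1072.5 = 11P and P* = 97.5.
Plugging P* into demand: Q* = 915.7 - 2(97.5) = 720.7.
Demand choke price (Qd = 0): P = 915.7/2 = 457.85. Consumer surplus = ½ × (457.85 - 97.5) × 720.7 = 129852.1225.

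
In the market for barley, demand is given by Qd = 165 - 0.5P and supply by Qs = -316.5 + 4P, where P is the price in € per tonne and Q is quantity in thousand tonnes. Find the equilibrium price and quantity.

P* = 107, Q* = 111.5

At equilibrium Qd = Qs, so 165 - 0.5P = -316.5 + 4P; collecting terms, 481.5 = 4.5P and P* = 107.
Then Q* = 165 - 0.5(107) = 111.5.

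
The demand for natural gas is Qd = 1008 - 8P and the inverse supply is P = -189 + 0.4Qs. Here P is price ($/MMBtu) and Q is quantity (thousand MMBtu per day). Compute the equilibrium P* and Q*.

Rewriting in direct form: Qs = 472.5 + 2.5P.
Set Qd = Qs: 1008 - 8P = 472.5 + 2.5P, so 535.5 = 10.5P and P* = 51.
Then Q* = 1008 - 8(51) = 600.

P* = 51, Q* = 600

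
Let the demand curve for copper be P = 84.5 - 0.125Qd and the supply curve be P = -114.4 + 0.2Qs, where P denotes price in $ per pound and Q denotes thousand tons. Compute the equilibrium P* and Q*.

P* = 8, Q* = 612

Inverting to quantity form: Qd = 676 - 8P and Qs = 572 + 5P.
The market clears where 676 - 8P = 572 + 5P. Rearranging, 13P = 104, hence P* = 8.
Plugging P* into demand: Q* = 676 - 8(8) = 612.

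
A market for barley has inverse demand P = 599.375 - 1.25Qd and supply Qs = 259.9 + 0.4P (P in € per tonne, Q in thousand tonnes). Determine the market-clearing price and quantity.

P* = 183, Q* = 333.1

In direct form, Qd = 479.5 - 0.8P.
Equating demand and supply, 479.5 - 0.8P = 259.9 + 0.4P gives 1.2P = 219.6, so P* = 183.
From the demand curve, Q* = 479.5 - 0.8(183) = 333.1.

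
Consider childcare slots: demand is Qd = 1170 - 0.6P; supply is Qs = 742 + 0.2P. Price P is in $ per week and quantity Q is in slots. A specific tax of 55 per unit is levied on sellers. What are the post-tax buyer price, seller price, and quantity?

Sellers keep P_s = P_b - 55 per unit, so supply in terms of the buyer price is Qs = 731 + 0.2P_b.
Set Qd = Qs: 1170 - 0.6P_b = 731 + 0.2P_b, so 439 = 0.8P_b and P_b = 548.75.
So P_s = 493.75 and the quantity traded is Q = 1170 - 0.6(548.75) = 840.75.

P_b = 548.75, P_s = 493.75, Q = 840.75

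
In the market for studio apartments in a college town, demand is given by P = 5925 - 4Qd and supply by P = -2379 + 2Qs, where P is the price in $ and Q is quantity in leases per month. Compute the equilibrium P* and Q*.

P* = 389, Q* = 1384

In direct form, Qd = 1481.25 - 0.25P and Qs = 1189.5 + 0.5P.
The market clears where 1481.25 - 0.25P = 1189.5 + 0.5P. Rearranging, 0.75P = 291.75, hence P* = 389.
Plugging P* into demand: Q* = 1481.25 - 0.25(389) = 1384.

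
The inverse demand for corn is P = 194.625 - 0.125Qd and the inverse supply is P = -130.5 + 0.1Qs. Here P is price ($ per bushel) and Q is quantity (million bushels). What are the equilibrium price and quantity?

P* = 14, Q* = 1445

Rewriting in direct form: Qd = 1557 - 8P and Qs = 1305 + 10P.
Set Qd = Qs: 1557 - 8P = 1305 + 10P, so 252 = 18P and P* = 14.
Then Q* = 1557 - 8(14) = 1445.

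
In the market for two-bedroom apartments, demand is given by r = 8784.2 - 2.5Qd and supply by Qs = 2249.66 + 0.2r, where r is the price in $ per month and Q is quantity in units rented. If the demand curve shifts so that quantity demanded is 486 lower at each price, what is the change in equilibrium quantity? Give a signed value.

Rewriting in direct form: Qd = 3513.68 - 0.4r.
Equating demand and supply, 3513.68 - 0.4r = 2249.66 + 0.2r gives 0.6r = 1264.02, so r* = 2106.7.
Substitute back: Q* = 3513.68 - 0.4(2106.7) = 2671.
After the shift, demand is Qd = 3027.68 - 0.4r.
Re-solving, 0.6r = 778.02 gives r = 1296.7 and Q = 2509.
ΔQ = 2509 - 2671 = -162.

ΔQ = -162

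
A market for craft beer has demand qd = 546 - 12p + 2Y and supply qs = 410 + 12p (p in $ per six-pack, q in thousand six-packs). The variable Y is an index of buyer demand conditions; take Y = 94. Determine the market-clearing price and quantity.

p* = 13.5, q* = 572

With Y = 94, demand is qd = 734 - 12p.
Equating demand and supply, 734 - 12p = 410 + 12p gives 24p = 324, so p* = 13.5.
Then q* = 734 - 12(13.5) = 572.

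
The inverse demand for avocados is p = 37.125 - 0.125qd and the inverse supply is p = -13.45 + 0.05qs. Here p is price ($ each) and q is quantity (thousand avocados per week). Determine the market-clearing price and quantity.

Inverting to quantity form: qd = 297 - 8p and qs = 269 + 20p.
Equating demand and supply, 297 - 8p = 269 + 20p gives 28p = 28, so p* = 1.
Plugging p* into demand: q* = 297 - 8(1) = 289.

p* = 1, q* = 289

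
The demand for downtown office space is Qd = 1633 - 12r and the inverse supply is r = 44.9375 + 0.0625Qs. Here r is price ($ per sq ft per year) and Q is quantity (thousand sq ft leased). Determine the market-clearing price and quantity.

Solving each curve for Q: Qs = -719 + 16r.
Set Qd = Qs: 1633 - 12r = -719 + 16r, so 2352 = 28r and r* = 84.
From the demand curve, Q* = 1633 - 12(84) = 625.

r* = 84, Q* = 625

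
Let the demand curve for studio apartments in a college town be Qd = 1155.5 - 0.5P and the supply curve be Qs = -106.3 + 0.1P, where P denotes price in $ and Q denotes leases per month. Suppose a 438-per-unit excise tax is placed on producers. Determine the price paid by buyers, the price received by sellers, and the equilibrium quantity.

P_b = 2176, P_s = 1738, Q = 67.5

The tax drives a wedge P_b - P_s = 438. Substituting P_s = P_b - 438 into supply: Qs = -150.1 + 0.1P_b.
Market clearing requires 1155.5 - 0.5P_b = -150.1 + 0.1P_b; hence 1305.6 = 0.6P_b and P_b = 2176.
So P_s = 1738 and the quantity traded is Q = 1155.5 - 0.5(2176) = 67.5.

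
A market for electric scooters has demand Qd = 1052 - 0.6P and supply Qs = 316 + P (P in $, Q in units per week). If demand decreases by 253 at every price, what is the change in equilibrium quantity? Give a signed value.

ΔQ = -158.125

Set Qd = Qs: 1052 - 0.6P = 316 + P, so 736 = 1.6P and P* = 460.
Plugging P* into demand: Q* = 1052 - 0.6(460) = 776.
After the shift, demand is Qd = 799 - 0.6P.
Re-solving, 1.6P = 483 gives P = 301.875 and Q = 617.875.
ΔQ = 617.875 - 776 = -158.125.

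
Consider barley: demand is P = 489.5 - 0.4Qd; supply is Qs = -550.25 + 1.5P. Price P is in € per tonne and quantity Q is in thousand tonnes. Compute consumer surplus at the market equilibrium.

In direct form, Qd = 1223.75 - 2.5P.
Set Qd = Qs: 1223.75 - 2.5P = -550.25 + 1.5P, so 1774 = 4P and P* = 443.5.
Plugging P* into demand: Q* = 1223.75 - 2.5(443.5) = 115.
Demand choke price (Qd = 0): P = 1223.75/2.5 = 489.5. Consumer surplus = ½ × (489.5 - 443.5) × 115 = 2645.

Consumer surplus = 2645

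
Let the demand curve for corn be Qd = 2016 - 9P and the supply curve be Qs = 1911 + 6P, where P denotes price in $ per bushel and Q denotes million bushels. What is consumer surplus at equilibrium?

Equating demand and supply, 2016 - 9P = 1911 + 6P gives 15P = 105, so P* = 7.
Plugging P* into demand: Q* = 2016 - 9(7) = 1953.
Demand choke price (Qd = 0): P = 2016/9 = 224. Consumer surplus = ½ × (224 - 7) × 1953 = 211900.5.

Consumer surplus = 211900.5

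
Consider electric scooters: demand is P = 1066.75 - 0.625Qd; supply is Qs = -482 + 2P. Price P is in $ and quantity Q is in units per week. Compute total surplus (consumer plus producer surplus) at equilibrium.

Total surplus = 303050.25

In direct form, Qd = 1706.8 - 1.6P.
Set Qd = Qs: 1706.8 - 1.6P = -482 + 2P, so 2188.8 = 3.6P and P* = 608.
Then Q* = 1706.8 - 1.6(608) = 734.
Demand choke price = 1066.75; supply choke price = 241. CS = ½(1066.75 - 608)(734) = 168361.25; PS = ½(608 - 241)(734) = 134689. Total surplus = 303050.25.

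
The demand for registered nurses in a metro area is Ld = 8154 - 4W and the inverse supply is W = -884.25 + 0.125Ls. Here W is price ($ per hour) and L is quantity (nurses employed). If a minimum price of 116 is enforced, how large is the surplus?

Surplus = 312

Rewriting in direct form: Ls = 7074 + 8W.
Evaluating both curves at the floor price 116 gives Ld = 7690, Ls = 8002.
Surplus = Ls - Ld = 8002 - 7690 = 312.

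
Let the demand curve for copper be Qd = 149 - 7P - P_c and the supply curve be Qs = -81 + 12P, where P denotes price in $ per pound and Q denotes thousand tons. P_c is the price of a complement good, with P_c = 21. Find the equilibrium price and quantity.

With P_c = 21, demand is Qd = 128 - 7P.
Equating demand and supply, 128 - 7P = -81 + 12P gives 19P = 209, so P* = 11.
Substitute back: Q* = 128 - 7(11) = 51.

P* = 11, Q* = 51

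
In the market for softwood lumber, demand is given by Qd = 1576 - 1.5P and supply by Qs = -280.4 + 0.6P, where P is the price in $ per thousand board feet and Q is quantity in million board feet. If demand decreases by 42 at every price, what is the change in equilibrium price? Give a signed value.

The market clears where 1576 - 1.5P = -280.4 + 0.6P. Rearranging, 2.1P = 1856.4, hence P* = 884.
From the demand curve, Q* = 1576 - 1.5(884) = 250.
After the shift, demand is Qd = 1534 - 1.5P.
New equilibrium: 1814.4 = 2.1P, so P = 864 and Q = 238.
ΔP = 864 - 884 = -20.

ΔP = -20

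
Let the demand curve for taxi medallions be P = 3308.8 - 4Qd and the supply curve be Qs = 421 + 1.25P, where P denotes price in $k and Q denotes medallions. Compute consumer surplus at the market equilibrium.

Rewriting in direct form: Qd = 827.2 - 0.25P.
At equilibrium Qd = Qs, so 827.2 - 0.25P = 421 + 1.25P; collecting terms, 406.2 = 1.5P and P* = 270.8.
Substitute back: Q* = 827.2 - 0.25(270.8) = 759.5.
Demand choke price (Qd = 0): P = 827.2/0.25 = 3308.8. Consumer surplus = ½ × (3308.8 - 270.8) × 759.5 = 1153680.5.

Consumer surplus = 1153680.5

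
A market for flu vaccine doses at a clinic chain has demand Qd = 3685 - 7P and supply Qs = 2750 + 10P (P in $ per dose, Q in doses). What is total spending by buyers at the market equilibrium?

Total spending by buyers = 181500

Set Qd = Qs: 3685 - 7P = 2750 + 10P, so 935 = 17P and P* = 55.
From the demand curve, Q* = 3685 - 7(55) = 3300.
Total spending by buyers = P* × Q* = 55 × 3300 = 181500.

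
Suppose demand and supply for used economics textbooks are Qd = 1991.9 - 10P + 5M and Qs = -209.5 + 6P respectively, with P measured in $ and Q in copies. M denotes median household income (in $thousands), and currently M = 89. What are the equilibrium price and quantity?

P* = 165.4, Q* = 782.9

With M = 89, demand is Qd = 2436.9 - 10P.
The market clears where 2436.9 - 10P = -209.5 + 6P. Rearranging, 16P = 2646.4, hence P* = 165.4.
Substitute back: Q* = 2436.9 - 10(165.4) = 782.9.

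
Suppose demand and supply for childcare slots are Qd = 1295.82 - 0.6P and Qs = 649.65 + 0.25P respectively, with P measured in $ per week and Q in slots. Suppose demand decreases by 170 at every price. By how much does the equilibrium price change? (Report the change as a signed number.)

Equating demand and supply, 1295.82 - 0.6P = 649.65 + 0.25P gives 0.85P = 646.17, so P* = 760.2.
Then Q* = 1295.82 - 0.6(760.2) = 839.7.
After the shift, demand is Qd = 1125.82 - 0.6P.
The new intersection has 476.17 = 0.85P, i.e. P = 560.2, Q = 789.7.
ΔP = 560.2 - 760.2 = -200.

ΔP = -200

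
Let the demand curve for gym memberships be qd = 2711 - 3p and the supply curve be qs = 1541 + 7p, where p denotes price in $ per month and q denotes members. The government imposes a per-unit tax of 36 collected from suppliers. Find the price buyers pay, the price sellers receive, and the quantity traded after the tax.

Suppliers keep p_s = p_b - 36 per unit, so supply in terms of the buyer price is qs = 1289 + 7p_b.
Equate demand and the shifted supply: 2711 - 3p_b = 1289 + 7p_b, giving 10p_b = 1422, so p_b = 142.2.
So p_s = 106.2 and the quantity traded is q = 2711 - 3(142.2) = 2284.4.

p_b = 142.2, p_s = 106.2, q = 2284.4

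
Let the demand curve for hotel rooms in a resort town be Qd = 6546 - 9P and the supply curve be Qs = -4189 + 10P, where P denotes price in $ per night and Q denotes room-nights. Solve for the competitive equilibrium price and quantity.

P* = 565, Q* = 1461

At equilibrium Qd = Qs, so 6546 - 9P = -4189 + 10P; collecting terms, 10735 = 19P and P* = 565.
Plugging P* into demand: Q* = 6546 - 9(565) = 1461.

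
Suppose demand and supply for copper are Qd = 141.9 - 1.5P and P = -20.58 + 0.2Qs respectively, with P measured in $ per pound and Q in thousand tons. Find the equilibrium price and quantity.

Solving each curve for Q: Qs = 102.9 + 5P.
At equilibrium Qd = Qs, so 141.9 - 1.5P = 102.9 + 5P; collecting terms, 39 = 6.5P and P* = 6.
Plugging P* into demand: Q* = 141.9 - 1.5(6) = 132.9.

P* = 6, Q* = 132.9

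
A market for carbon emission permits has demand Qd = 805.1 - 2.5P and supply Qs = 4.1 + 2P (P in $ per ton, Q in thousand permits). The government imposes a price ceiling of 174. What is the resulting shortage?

With P fixed at 174, quantity demanded is 370.1 and quantity supplied is 352.1.
Shortage = Qd - Qs = 370.1 - 352.1 = 18.

Shortage = 18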